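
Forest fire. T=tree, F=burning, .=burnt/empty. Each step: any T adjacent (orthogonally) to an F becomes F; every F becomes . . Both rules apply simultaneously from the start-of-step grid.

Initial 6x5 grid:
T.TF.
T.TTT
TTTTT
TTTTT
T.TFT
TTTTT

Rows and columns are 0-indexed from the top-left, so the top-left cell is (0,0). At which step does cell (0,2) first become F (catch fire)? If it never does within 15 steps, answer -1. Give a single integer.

Step 1: cell (0,2)='F' (+6 fires, +2 burnt)
  -> target ignites at step 1
Step 2: cell (0,2)='.' (+7 fires, +6 burnt)
Step 3: cell (0,2)='.' (+4 fires, +7 burnt)
Step 4: cell (0,2)='.' (+3 fires, +4 burnt)
Step 5: cell (0,2)='.' (+2 fires, +3 burnt)
Step 6: cell (0,2)='.' (+1 fires, +2 burnt)
Step 7: cell (0,2)='.' (+1 fires, +1 burnt)
Step 8: cell (0,2)='.' (+0 fires, +1 burnt)
  fire out at step 8

1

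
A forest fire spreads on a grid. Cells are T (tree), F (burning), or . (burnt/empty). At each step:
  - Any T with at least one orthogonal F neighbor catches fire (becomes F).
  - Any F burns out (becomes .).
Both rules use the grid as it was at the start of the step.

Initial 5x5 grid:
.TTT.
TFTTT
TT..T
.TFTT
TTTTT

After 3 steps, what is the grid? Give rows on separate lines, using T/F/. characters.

Step 1: 7 trees catch fire, 2 burn out
  .FTT.
  F.FTT
  TF..T
  .F.FT
  TTFTT
Step 2: 6 trees catch fire, 7 burn out
  ..FT.
  ...FT
  F...T
  ....F
  TF.FT
Step 3: 5 trees catch fire, 6 burn out
  ...F.
  ....F
  ....F
  .....
  F...F

...F.
....F
....F
.....
F...F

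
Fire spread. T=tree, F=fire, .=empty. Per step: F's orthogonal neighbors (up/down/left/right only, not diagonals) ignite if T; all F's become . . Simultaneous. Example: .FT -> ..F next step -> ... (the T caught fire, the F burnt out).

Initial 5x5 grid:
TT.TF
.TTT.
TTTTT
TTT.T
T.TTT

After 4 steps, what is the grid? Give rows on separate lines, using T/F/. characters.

Step 1: 1 trees catch fire, 1 burn out
  TT.F.
  .TTT.
  TTTTT
  TTT.T
  T.TTT
Step 2: 1 trees catch fire, 1 burn out
  TT...
  .TTF.
  TTTTT
  TTT.T
  T.TTT
Step 3: 2 trees catch fire, 1 burn out
  TT...
  .TF..
  TTTFT
  TTT.T
  T.TTT
Step 4: 3 trees catch fire, 2 burn out
  TT...
  .F...
  TTF.F
  TTT.T
  T.TTT

TT...
.F...
TTF.F
TTT.T
T.TTT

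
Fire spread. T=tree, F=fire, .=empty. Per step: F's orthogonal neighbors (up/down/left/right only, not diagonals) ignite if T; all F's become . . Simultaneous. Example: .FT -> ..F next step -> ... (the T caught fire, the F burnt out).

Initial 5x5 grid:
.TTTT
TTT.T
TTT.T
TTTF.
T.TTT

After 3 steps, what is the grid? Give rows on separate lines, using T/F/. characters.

Step 1: 2 trees catch fire, 1 burn out
  .TTTT
  TTT.T
  TTT.T
  TTF..
  T.TFT
Step 2: 4 trees catch fire, 2 burn out
  .TTTT
  TTT.T
  TTF.T
  TF...
  T.F.F
Step 3: 3 trees catch fire, 4 burn out
  .TTTT
  TTF.T
  TF..T
  F....
  T....

.TTTT
TTF.T
TF..T
F....
T....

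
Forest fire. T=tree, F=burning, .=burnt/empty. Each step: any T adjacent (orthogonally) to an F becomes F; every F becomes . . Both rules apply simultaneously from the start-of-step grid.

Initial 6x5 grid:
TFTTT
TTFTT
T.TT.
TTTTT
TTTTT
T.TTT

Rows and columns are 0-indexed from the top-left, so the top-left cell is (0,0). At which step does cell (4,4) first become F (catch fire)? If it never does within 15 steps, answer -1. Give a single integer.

Step 1: cell (4,4)='T' (+5 fires, +2 burnt)
Step 2: cell (4,4)='T' (+5 fires, +5 burnt)
Step 3: cell (4,4)='T' (+5 fires, +5 burnt)
Step 4: cell (4,4)='T' (+5 fires, +5 burnt)
Step 5: cell (4,4)='F' (+3 fires, +5 burnt)
  -> target ignites at step 5
Step 6: cell (4,4)='.' (+2 fires, +3 burnt)
Step 7: cell (4,4)='.' (+0 fires, +2 burnt)
  fire out at step 7

5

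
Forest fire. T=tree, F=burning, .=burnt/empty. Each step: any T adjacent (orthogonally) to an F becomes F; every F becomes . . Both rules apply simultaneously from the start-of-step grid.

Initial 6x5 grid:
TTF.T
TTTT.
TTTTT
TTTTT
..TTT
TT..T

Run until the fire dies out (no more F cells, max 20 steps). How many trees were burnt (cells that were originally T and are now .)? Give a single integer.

Step 1: +2 fires, +1 burnt (F count now 2)
Step 2: +4 fires, +2 burnt (F count now 4)
Step 3: +4 fires, +4 burnt (F count now 4)
Step 4: +5 fires, +4 burnt (F count now 5)
Step 5: +3 fires, +5 burnt (F count now 3)
Step 6: +1 fires, +3 burnt (F count now 1)
Step 7: +1 fires, +1 burnt (F count now 1)
Step 8: +0 fires, +1 burnt (F count now 0)
Fire out after step 8
Initially T: 23, now '.': 27
Total burnt (originally-T cells now '.'): 20

Answer: 20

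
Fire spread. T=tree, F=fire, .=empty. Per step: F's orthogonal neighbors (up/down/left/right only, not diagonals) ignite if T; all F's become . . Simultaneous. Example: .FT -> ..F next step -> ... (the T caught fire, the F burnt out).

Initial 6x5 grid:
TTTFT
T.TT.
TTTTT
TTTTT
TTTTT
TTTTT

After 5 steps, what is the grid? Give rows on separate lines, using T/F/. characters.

Step 1: 3 trees catch fire, 1 burn out
  TTF.F
  T.TF.
  TTTTT
  TTTTT
  TTTTT
  TTTTT
Step 2: 3 trees catch fire, 3 burn out
  TF...
  T.F..
  TTTFT
  TTTTT
  TTTTT
  TTTTT
Step 3: 4 trees catch fire, 3 burn out
  F....
  T....
  TTF.F
  TTTFT
  TTTTT
  TTTTT
Step 4: 5 trees catch fire, 4 burn out
  .....
  F....
  TF...
  TTF.F
  TTTFT
  TTTTT
Step 5: 5 trees catch fire, 5 burn out
  .....
  .....
  F....
  TF...
  TTF.F
  TTTFT

.....
.....
F....
TF...
TTF.F
TTTFT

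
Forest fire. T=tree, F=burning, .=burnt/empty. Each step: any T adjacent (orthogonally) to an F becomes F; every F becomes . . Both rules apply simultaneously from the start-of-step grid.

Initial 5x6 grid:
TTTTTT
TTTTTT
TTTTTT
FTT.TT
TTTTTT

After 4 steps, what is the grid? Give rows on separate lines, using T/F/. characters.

Step 1: 3 trees catch fire, 1 burn out
  TTTTTT
  TTTTTT
  FTTTTT
  .FT.TT
  FTTTTT
Step 2: 4 trees catch fire, 3 burn out
  TTTTTT
  FTTTTT
  .FTTTT
  ..F.TT
  .FTTTT
Step 3: 4 trees catch fire, 4 burn out
  FTTTTT
  .FTTTT
  ..FTTT
  ....TT
  ..FTTT
Step 4: 4 trees catch fire, 4 burn out
  .FTTTT
  ..FTTT
  ...FTT
  ....TT
  ...FTT

.FTTTT
..FTTT
...FTT
....TT
...FTT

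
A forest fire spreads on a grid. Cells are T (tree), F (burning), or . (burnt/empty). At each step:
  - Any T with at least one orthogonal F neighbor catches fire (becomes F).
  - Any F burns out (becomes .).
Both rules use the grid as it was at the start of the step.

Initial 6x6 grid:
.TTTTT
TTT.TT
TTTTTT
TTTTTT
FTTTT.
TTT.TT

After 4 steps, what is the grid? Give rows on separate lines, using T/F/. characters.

Step 1: 3 trees catch fire, 1 burn out
  .TTTTT
  TTT.TT
  TTTTTT
  FTTTTT
  .FTTT.
  FTT.TT
Step 2: 4 trees catch fire, 3 burn out
  .TTTTT
  TTT.TT
  FTTTTT
  .FTTTT
  ..FTT.
  .FT.TT
Step 3: 5 trees catch fire, 4 burn out
  .TTTTT
  FTT.TT
  .FTTTT
  ..FTTT
  ...FT.
  ..F.TT
Step 4: 4 trees catch fire, 5 burn out
  .TTTTT
  .FT.TT
  ..FTTT
  ...FTT
  ....F.
  ....TT

.TTTTT
.FT.TT
..FTTT
...FTT
....F.
....TT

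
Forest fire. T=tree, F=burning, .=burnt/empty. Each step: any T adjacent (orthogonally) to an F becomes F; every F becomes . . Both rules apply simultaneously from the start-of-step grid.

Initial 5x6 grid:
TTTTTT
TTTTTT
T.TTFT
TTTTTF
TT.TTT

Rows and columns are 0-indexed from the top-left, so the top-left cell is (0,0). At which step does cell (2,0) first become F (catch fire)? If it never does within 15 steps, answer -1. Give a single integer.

Step 1: cell (2,0)='T' (+5 fires, +2 burnt)
Step 2: cell (2,0)='T' (+6 fires, +5 burnt)
Step 3: cell (2,0)='T' (+5 fires, +6 burnt)
Step 4: cell (2,0)='T' (+3 fires, +5 burnt)
Step 5: cell (2,0)='T' (+4 fires, +3 burnt)
Step 6: cell (2,0)='F' (+3 fires, +4 burnt)
  -> target ignites at step 6
Step 7: cell (2,0)='.' (+0 fires, +3 burnt)
  fire out at step 7

6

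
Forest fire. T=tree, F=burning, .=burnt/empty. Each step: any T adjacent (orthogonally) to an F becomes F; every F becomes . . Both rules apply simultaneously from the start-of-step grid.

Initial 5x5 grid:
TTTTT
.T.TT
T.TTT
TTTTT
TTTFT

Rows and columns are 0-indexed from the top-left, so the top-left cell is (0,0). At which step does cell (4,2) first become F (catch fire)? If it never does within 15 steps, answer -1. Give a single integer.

Step 1: cell (4,2)='F' (+3 fires, +1 burnt)
  -> target ignites at step 1
Step 2: cell (4,2)='.' (+4 fires, +3 burnt)
Step 3: cell (4,2)='.' (+5 fires, +4 burnt)
Step 4: cell (4,2)='.' (+3 fires, +5 burnt)
Step 5: cell (4,2)='.' (+3 fires, +3 burnt)
Step 6: cell (4,2)='.' (+1 fires, +3 burnt)
Step 7: cell (4,2)='.' (+2 fires, +1 burnt)
Step 8: cell (4,2)='.' (+0 fires, +2 burnt)
  fire out at step 8

1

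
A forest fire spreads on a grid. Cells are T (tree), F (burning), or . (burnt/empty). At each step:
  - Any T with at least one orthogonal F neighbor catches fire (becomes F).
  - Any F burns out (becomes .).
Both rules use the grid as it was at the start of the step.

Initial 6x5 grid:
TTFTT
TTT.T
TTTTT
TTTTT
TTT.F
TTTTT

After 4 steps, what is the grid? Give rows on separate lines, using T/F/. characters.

Step 1: 5 trees catch fire, 2 burn out
  TF.FT
  TTF.T
  TTTTT
  TTTTF
  TTT..
  TTTTF
Step 2: 7 trees catch fire, 5 burn out
  F...F
  TF..T
  TTFTF
  TTTF.
  TTT..
  TTTF.
Step 3: 6 trees catch fire, 7 burn out
  .....
  F...F
  TF.F.
  TTF..
  TTT..
  TTF..
Step 4: 4 trees catch fire, 6 burn out
  .....
  .....
  F....
  TF...
  TTF..
  TF...

.....
.....
F....
TF...
TTF..
TF...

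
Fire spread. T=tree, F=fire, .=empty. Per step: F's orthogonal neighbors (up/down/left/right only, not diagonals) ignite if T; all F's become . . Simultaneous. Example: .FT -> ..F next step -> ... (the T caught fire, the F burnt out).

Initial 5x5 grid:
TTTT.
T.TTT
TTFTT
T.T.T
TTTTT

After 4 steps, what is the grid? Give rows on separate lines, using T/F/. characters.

Step 1: 4 trees catch fire, 1 burn out
  TTTT.
  T.FTT
  TF.FT
  T.F.T
  TTTTT
Step 2: 5 trees catch fire, 4 burn out
  TTFT.
  T..FT
  F...F
  T...T
  TTFTT
Step 3: 8 trees catch fire, 5 burn out
  TF.F.
  F...F
  .....
  F...F
  TF.FT
Step 4: 3 trees catch fire, 8 burn out
  F....
  .....
  .....
  .....
  F...F

F....
.....
.....
.....
F...F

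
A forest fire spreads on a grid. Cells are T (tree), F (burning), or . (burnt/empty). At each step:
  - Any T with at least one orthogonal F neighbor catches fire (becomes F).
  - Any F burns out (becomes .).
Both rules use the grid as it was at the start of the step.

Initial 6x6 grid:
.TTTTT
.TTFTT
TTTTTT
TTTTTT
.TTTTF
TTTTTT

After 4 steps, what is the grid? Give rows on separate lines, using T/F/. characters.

Step 1: 7 trees catch fire, 2 burn out
  .TTFTT
  .TF.FT
  TTTFTT
  TTTTTF
  .TTTF.
  TTTTTF
Step 2: 11 trees catch fire, 7 burn out
  .TF.FT
  .F...F
  TTF.FF
  TTTFF.
  .TTF..
  TTTTF.
Step 3: 6 trees catch fire, 11 burn out
  .F...F
  ......
  TF....
  TTF...
  .TF...
  TTTF..
Step 4: 4 trees catch fire, 6 burn out
  ......
  ......
  F.....
  TF....
  .F....
  TTF...

......
......
F.....
TF....
.F....
TTF...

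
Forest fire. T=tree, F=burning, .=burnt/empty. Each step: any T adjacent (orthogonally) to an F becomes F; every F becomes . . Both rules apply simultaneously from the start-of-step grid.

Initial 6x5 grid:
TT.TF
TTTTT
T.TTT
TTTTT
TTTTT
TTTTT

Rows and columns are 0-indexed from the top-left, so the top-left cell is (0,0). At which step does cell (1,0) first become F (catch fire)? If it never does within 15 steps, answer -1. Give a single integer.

Step 1: cell (1,0)='T' (+2 fires, +1 burnt)
Step 2: cell (1,0)='T' (+2 fires, +2 burnt)
Step 3: cell (1,0)='T' (+3 fires, +2 burnt)
Step 4: cell (1,0)='T' (+4 fires, +3 burnt)
Step 5: cell (1,0)='F' (+5 fires, +4 burnt)
  -> target ignites at step 5
Step 6: cell (1,0)='.' (+5 fires, +5 burnt)
Step 7: cell (1,0)='.' (+3 fires, +5 burnt)
Step 8: cell (1,0)='.' (+2 fires, +3 burnt)
Step 9: cell (1,0)='.' (+1 fires, +2 burnt)
Step 10: cell (1,0)='.' (+0 fires, +1 burnt)
  fire out at step 10

5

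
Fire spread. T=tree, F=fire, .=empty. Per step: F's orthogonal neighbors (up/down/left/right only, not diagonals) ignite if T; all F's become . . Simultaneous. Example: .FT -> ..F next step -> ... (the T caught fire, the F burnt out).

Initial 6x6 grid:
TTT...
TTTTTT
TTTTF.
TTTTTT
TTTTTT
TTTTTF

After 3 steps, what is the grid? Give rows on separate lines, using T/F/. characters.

Step 1: 5 trees catch fire, 2 burn out
  TTT...
  TTTTFT
  TTTF..
  TTTTFT
  TTTTTF
  TTTTF.
Step 2: 7 trees catch fire, 5 burn out
  TTT...
  TTTF.F
  TTF...
  TTTF.F
  TTTTF.
  TTTF..
Step 3: 5 trees catch fire, 7 burn out
  TTT...
  TTF...
  TF....
  TTF...
  TTTF..
  TTF...

TTT...
TTF...
TF....
TTF...
TTTF..
TTF...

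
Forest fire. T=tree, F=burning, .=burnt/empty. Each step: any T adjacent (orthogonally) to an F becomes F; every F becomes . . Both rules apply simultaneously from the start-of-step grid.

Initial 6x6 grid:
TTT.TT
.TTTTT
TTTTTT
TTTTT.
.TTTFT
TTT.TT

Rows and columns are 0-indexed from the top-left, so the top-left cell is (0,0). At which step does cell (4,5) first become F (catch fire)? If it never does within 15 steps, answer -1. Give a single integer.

Step 1: cell (4,5)='F' (+4 fires, +1 burnt)
  -> target ignites at step 1
Step 2: cell (4,5)='.' (+4 fires, +4 burnt)
Step 3: cell (4,5)='.' (+6 fires, +4 burnt)
Step 4: cell (4,5)='.' (+6 fires, +6 burnt)
Step 5: cell (4,5)='.' (+5 fires, +6 burnt)
Step 6: cell (4,5)='.' (+3 fires, +5 burnt)
Step 7: cell (4,5)='.' (+1 fires, +3 burnt)
Step 8: cell (4,5)='.' (+1 fires, +1 burnt)
Step 9: cell (4,5)='.' (+0 fires, +1 burnt)
  fire out at step 9

1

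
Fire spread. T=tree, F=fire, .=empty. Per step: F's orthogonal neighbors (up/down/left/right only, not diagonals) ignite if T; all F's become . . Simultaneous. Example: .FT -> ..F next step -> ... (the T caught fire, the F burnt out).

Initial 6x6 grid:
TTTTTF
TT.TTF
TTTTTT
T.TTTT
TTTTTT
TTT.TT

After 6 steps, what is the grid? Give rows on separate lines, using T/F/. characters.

Step 1: 3 trees catch fire, 2 burn out
  TTTTF.
  TT.TF.
  TTTTTF
  T.TTTT
  TTTTTT
  TTT.TT
Step 2: 4 trees catch fire, 3 burn out
  TTTF..
  TT.F..
  TTTTF.
  T.TTTF
  TTTTTT
  TTT.TT
Step 3: 4 trees catch fire, 4 burn out
  TTF...
  TT....
  TTTF..
  T.TTF.
  TTTTTF
  TTT.TT
Step 4: 5 trees catch fire, 4 burn out
  TF....
  TT....
  TTF...
  T.TF..
  TTTTF.
  TTT.TF
Step 5: 6 trees catch fire, 5 burn out
  F.....
  TF....
  TF....
  T.F...
  TTTF..
  TTT.F.
Step 6: 3 trees catch fire, 6 burn out
  ......
  F.....
  F.....
  T.....
  TTF...
  TTT...

......
F.....
F.....
T.....
TTF...
TTT...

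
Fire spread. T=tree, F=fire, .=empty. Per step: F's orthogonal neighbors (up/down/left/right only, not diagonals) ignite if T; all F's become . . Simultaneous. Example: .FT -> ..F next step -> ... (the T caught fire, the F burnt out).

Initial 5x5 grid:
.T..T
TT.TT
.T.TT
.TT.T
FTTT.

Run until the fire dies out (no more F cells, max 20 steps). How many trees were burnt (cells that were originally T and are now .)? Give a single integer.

Step 1: +1 fires, +1 burnt (F count now 1)
Step 2: +2 fires, +1 burnt (F count now 2)
Step 3: +3 fires, +2 burnt (F count now 3)
Step 4: +1 fires, +3 burnt (F count now 1)
Step 5: +2 fires, +1 burnt (F count now 2)
Step 6: +0 fires, +2 burnt (F count now 0)
Fire out after step 6
Initially T: 15, now '.': 19
Total burnt (originally-T cells now '.'): 9

Answer: 9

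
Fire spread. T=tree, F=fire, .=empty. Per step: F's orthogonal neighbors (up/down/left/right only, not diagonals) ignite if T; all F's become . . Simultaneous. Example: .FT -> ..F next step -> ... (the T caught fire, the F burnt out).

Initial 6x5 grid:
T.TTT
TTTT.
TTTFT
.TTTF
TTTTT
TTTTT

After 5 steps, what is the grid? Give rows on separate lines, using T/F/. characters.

Step 1: 5 trees catch fire, 2 burn out
  T.TTT
  TTTF.
  TTF.F
  .TTF.
  TTTTF
  TTTTT
Step 2: 6 trees catch fire, 5 burn out
  T.TFT
  TTF..
  TF...
  .TF..
  TTTF.
  TTTTF
Step 3: 7 trees catch fire, 6 burn out
  T.F.F
  TF...
  F....
  .F...
  TTF..
  TTTF.
Step 4: 3 trees catch fire, 7 burn out
  T....
  F....
  .....
  .....
  TF...
  TTF..
Step 5: 3 trees catch fire, 3 burn out
  F....
  .....
  .....
  .....
  F....
  TF...

F....
.....
.....
.....
F....
TF...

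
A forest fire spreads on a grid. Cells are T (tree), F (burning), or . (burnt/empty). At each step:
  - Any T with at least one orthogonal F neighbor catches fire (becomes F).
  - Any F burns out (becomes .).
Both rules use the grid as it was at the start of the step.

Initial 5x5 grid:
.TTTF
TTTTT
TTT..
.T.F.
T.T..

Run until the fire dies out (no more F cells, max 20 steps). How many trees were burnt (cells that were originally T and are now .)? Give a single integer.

Step 1: +2 fires, +2 burnt (F count now 2)
Step 2: +2 fires, +2 burnt (F count now 2)
Step 3: +2 fires, +2 burnt (F count now 2)
Step 4: +2 fires, +2 burnt (F count now 2)
Step 5: +2 fires, +2 burnt (F count now 2)
Step 6: +2 fires, +2 burnt (F count now 2)
Step 7: +0 fires, +2 burnt (F count now 0)
Fire out after step 7
Initially T: 14, now '.': 23
Total burnt (originally-T cells now '.'): 12

Answer: 12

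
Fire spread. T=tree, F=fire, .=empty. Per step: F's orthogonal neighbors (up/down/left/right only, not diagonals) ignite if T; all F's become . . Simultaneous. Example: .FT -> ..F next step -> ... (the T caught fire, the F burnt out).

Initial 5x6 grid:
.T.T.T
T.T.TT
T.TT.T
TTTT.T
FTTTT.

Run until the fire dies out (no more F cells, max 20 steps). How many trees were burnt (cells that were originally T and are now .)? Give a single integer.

Answer: 13

Derivation:
Step 1: +2 fires, +1 burnt (F count now 2)
Step 2: +3 fires, +2 burnt (F count now 3)
Step 3: +3 fires, +3 burnt (F count now 3)
Step 4: +3 fires, +3 burnt (F count now 3)
Step 5: +2 fires, +3 burnt (F count now 2)
Step 6: +0 fires, +2 burnt (F count now 0)
Fire out after step 6
Initially T: 20, now '.': 23
Total burnt (originally-T cells now '.'): 13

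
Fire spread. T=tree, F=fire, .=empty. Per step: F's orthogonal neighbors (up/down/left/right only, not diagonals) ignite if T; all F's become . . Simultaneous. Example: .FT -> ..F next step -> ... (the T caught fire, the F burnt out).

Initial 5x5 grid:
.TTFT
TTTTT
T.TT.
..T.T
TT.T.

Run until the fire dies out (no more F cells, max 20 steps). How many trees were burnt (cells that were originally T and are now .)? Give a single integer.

Step 1: +3 fires, +1 burnt (F count now 3)
Step 2: +4 fires, +3 burnt (F count now 4)
Step 3: +2 fires, +4 burnt (F count now 2)
Step 4: +2 fires, +2 burnt (F count now 2)
Step 5: +1 fires, +2 burnt (F count now 1)
Step 6: +0 fires, +1 burnt (F count now 0)
Fire out after step 6
Initially T: 16, now '.': 21
Total burnt (originally-T cells now '.'): 12

Answer: 12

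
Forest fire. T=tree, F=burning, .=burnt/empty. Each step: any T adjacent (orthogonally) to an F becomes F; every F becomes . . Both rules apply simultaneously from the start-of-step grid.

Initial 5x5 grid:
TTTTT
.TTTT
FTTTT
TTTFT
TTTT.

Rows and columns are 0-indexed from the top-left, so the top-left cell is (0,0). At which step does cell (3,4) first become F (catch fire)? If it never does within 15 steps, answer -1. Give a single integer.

Step 1: cell (3,4)='F' (+6 fires, +2 burnt)
  -> target ignites at step 1
Step 2: cell (3,4)='.' (+7 fires, +6 burnt)
Step 3: cell (3,4)='.' (+5 fires, +7 burnt)
Step 4: cell (3,4)='.' (+3 fires, +5 burnt)
Step 5: cell (3,4)='.' (+0 fires, +3 burnt)
  fire out at step 5

1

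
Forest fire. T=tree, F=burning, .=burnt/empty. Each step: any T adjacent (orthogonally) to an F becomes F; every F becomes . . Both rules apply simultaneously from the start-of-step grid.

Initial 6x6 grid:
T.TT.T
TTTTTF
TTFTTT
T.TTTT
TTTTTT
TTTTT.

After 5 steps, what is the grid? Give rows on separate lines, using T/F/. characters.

Step 1: 7 trees catch fire, 2 burn out
  T.TT.F
  TTFTF.
  TF.FTF
  T.FTTT
  TTTTTT
  TTTTT.
Step 2: 8 trees catch fire, 7 burn out
  T.FT..
  TF.F..
  F...F.
  T..FTF
  TTFTTT
  TTTTT.
Step 3: 8 trees catch fire, 8 burn out
  T..F..
  F.....
  ......
  F...F.
  TF.FTF
  TTFTT.
Step 4: 5 trees catch fire, 8 burn out
  F.....
  ......
  ......
  ......
  F...F.
  TF.FT.
Step 5: 2 trees catch fire, 5 burn out
  ......
  ......
  ......
  ......
  ......
  F...F.

......
......
......
......
......
F...F.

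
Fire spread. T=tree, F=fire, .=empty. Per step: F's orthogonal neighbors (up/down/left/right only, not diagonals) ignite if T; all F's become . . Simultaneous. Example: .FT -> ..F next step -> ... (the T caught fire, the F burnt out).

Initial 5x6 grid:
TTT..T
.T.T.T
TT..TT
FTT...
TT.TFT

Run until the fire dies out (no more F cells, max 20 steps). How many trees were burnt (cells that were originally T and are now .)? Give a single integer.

Answer: 12

Derivation:
Step 1: +5 fires, +2 burnt (F count now 5)
Step 2: +3 fires, +5 burnt (F count now 3)
Step 3: +1 fires, +3 burnt (F count now 1)
Step 4: +1 fires, +1 burnt (F count now 1)
Step 5: +2 fires, +1 burnt (F count now 2)
Step 6: +0 fires, +2 burnt (F count now 0)
Fire out after step 6
Initially T: 17, now '.': 25
Total burnt (originally-T cells now '.'): 12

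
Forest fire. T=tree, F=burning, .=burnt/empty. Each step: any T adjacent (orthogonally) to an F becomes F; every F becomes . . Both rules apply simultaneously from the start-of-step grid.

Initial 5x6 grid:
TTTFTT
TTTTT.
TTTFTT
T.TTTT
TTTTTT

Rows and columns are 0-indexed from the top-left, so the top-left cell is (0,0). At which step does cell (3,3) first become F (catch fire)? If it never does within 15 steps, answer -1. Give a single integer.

Step 1: cell (3,3)='F' (+6 fires, +2 burnt)
  -> target ignites at step 1
Step 2: cell (3,3)='.' (+9 fires, +6 burnt)
Step 3: cell (3,3)='.' (+6 fires, +9 burnt)
Step 4: cell (3,3)='.' (+4 fires, +6 burnt)
Step 5: cell (3,3)='.' (+1 fires, +4 burnt)
Step 6: cell (3,3)='.' (+0 fires, +1 burnt)
  fire out at step 6

1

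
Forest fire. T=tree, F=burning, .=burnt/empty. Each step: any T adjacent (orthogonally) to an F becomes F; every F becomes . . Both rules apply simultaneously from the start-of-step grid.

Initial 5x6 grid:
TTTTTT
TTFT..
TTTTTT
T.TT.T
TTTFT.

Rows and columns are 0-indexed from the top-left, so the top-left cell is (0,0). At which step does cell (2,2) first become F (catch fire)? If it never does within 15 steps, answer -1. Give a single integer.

Step 1: cell (2,2)='F' (+7 fires, +2 burnt)
  -> target ignites at step 1
Step 2: cell (2,2)='.' (+7 fires, +7 burnt)
Step 3: cell (2,2)='.' (+5 fires, +7 burnt)
Step 4: cell (2,2)='.' (+3 fires, +5 burnt)
Step 5: cell (2,2)='.' (+1 fires, +3 burnt)
Step 6: cell (2,2)='.' (+0 fires, +1 burnt)
  fire out at step 6

1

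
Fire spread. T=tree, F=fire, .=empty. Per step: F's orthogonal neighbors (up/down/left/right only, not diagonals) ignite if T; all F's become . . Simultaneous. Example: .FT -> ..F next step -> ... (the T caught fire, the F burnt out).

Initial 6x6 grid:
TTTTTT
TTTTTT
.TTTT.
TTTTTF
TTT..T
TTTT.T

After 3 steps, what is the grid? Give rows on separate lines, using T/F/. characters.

Step 1: 2 trees catch fire, 1 burn out
  TTTTTT
  TTTTTT
  .TTTT.
  TTTTF.
  TTT..F
  TTTT.T
Step 2: 3 trees catch fire, 2 burn out
  TTTTTT
  TTTTTT
  .TTTF.
  TTTF..
  TTT...
  TTTT.F
Step 3: 3 trees catch fire, 3 burn out
  TTTTTT
  TTTTFT
  .TTF..
  TTF...
  TTT...
  TTTT..

TTTTTT
TTTTFT
.TTF..
TTF...
TTT...
TTTT..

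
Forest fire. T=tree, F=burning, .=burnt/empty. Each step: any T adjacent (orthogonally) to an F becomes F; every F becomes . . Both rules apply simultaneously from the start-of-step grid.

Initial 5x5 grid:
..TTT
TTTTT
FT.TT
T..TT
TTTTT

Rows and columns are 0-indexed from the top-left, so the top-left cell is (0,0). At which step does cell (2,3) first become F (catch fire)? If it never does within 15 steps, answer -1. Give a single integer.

Step 1: cell (2,3)='T' (+3 fires, +1 burnt)
Step 2: cell (2,3)='T' (+2 fires, +3 burnt)
Step 3: cell (2,3)='T' (+2 fires, +2 burnt)
Step 4: cell (2,3)='T' (+3 fires, +2 burnt)
Step 5: cell (2,3)='F' (+4 fires, +3 burnt)
  -> target ignites at step 5
Step 6: cell (2,3)='.' (+4 fires, +4 burnt)
Step 7: cell (2,3)='.' (+1 fires, +4 burnt)
Step 8: cell (2,3)='.' (+0 fires, +1 burnt)
  fire out at step 8

5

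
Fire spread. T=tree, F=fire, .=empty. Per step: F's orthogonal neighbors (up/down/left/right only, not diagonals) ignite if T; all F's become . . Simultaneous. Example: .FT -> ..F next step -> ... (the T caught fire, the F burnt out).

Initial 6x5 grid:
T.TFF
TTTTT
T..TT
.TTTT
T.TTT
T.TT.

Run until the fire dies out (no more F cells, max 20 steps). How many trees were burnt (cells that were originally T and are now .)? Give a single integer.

Step 1: +3 fires, +2 burnt (F count now 3)
Step 2: +3 fires, +3 burnt (F count now 3)
Step 3: +3 fires, +3 burnt (F count now 3)
Step 4: +4 fires, +3 burnt (F count now 4)
Step 5: +5 fires, +4 burnt (F count now 5)
Step 6: +1 fires, +5 burnt (F count now 1)
Step 7: +0 fires, +1 burnt (F count now 0)
Fire out after step 7
Initially T: 21, now '.': 28
Total burnt (originally-T cells now '.'): 19

Answer: 19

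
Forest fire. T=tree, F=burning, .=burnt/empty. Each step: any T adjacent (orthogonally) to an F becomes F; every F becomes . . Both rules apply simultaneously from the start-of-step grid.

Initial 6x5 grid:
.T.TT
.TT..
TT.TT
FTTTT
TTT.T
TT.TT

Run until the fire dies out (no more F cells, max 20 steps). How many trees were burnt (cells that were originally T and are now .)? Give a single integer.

Answer: 19

Derivation:
Step 1: +3 fires, +1 burnt (F count now 3)
Step 2: +4 fires, +3 burnt (F count now 4)
Step 3: +4 fires, +4 burnt (F count now 4)
Step 4: +4 fires, +4 burnt (F count now 4)
Step 5: +2 fires, +4 burnt (F count now 2)
Step 6: +1 fires, +2 burnt (F count now 1)
Step 7: +1 fires, +1 burnt (F count now 1)
Step 8: +0 fires, +1 burnt (F count now 0)
Fire out after step 8
Initially T: 21, now '.': 28
Total burnt (originally-T cells now '.'): 19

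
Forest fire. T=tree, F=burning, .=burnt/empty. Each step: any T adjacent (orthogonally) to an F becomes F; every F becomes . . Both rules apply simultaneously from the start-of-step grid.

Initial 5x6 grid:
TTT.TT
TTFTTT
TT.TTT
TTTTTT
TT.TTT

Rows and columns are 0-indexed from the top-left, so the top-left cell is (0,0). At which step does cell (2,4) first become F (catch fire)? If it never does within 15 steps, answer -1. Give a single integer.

Step 1: cell (2,4)='T' (+3 fires, +1 burnt)
Step 2: cell (2,4)='T' (+5 fires, +3 burnt)
Step 3: cell (2,4)='F' (+7 fires, +5 burnt)
  -> target ignites at step 3
Step 4: cell (2,4)='.' (+7 fires, +7 burnt)
Step 5: cell (2,4)='.' (+3 fires, +7 burnt)
Step 6: cell (2,4)='.' (+1 fires, +3 burnt)
Step 7: cell (2,4)='.' (+0 fires, +1 burnt)
  fire out at step 7

3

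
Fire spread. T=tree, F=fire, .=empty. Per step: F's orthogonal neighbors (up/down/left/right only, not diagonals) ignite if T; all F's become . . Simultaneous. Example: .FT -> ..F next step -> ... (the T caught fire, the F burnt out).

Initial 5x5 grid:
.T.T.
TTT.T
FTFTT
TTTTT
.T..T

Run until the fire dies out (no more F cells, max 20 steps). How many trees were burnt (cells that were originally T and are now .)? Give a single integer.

Step 1: +6 fires, +2 burnt (F count now 6)
Step 2: +4 fires, +6 burnt (F count now 4)
Step 3: +4 fires, +4 burnt (F count now 4)
Step 4: +1 fires, +4 burnt (F count now 1)
Step 5: +0 fires, +1 burnt (F count now 0)
Fire out after step 5
Initially T: 16, now '.': 24
Total burnt (originally-T cells now '.'): 15

Answer: 15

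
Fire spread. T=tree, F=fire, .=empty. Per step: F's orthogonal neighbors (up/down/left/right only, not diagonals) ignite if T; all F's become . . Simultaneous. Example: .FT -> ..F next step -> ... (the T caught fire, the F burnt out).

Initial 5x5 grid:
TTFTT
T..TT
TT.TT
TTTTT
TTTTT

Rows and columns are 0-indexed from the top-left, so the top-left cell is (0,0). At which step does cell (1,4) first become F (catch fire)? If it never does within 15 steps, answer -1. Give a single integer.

Step 1: cell (1,4)='T' (+2 fires, +1 burnt)
Step 2: cell (1,4)='T' (+3 fires, +2 burnt)
Step 3: cell (1,4)='F' (+3 fires, +3 burnt)
  -> target ignites at step 3
Step 4: cell (1,4)='.' (+3 fires, +3 burnt)
Step 5: cell (1,4)='.' (+5 fires, +3 burnt)
Step 6: cell (1,4)='.' (+4 fires, +5 burnt)
Step 7: cell (1,4)='.' (+1 fires, +4 burnt)
Step 8: cell (1,4)='.' (+0 fires, +1 burnt)
  fire out at step 8

3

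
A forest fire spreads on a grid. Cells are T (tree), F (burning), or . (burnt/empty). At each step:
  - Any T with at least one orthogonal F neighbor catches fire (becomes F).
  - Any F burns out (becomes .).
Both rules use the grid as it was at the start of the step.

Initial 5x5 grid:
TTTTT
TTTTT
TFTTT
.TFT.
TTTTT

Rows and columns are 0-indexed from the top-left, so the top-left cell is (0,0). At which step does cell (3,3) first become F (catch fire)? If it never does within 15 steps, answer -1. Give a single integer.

Step 1: cell (3,3)='F' (+6 fires, +2 burnt)
  -> target ignites at step 1
Step 2: cell (3,3)='.' (+6 fires, +6 burnt)
Step 3: cell (3,3)='.' (+6 fires, +6 burnt)
Step 4: cell (3,3)='.' (+2 fires, +6 burnt)
Step 5: cell (3,3)='.' (+1 fires, +2 burnt)
Step 6: cell (3,3)='.' (+0 fires, +1 burnt)
  fire out at step 6

1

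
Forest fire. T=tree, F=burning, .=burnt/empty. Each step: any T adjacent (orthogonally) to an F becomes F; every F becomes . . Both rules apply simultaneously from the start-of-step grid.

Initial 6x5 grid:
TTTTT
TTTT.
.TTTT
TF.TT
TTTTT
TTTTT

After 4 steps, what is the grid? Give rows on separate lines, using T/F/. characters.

Step 1: 3 trees catch fire, 1 burn out
  TTTTT
  TTTT.
  .FTTT
  F..TT
  TFTTT
  TTTTT
Step 2: 5 trees catch fire, 3 burn out
  TTTTT
  TFTT.
  ..FTT
  ...TT
  F.FTT
  TFTTT
Step 3: 7 trees catch fire, 5 burn out
  TFTTT
  F.FT.
  ...FT
  ...TT
  ...FT
  F.FTT
Step 4: 7 trees catch fire, 7 burn out
  F.FTT
  ...F.
  ....F
  ...FT
  ....F
  ...FT

F.FTT
...F.
....F
...FT
....F
...FT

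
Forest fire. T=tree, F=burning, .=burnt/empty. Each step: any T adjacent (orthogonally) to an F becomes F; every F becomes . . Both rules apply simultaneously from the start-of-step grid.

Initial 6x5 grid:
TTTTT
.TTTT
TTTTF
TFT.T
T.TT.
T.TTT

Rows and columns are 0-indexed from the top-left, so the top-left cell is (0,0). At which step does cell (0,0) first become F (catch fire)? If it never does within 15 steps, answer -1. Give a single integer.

Step 1: cell (0,0)='T' (+6 fires, +2 burnt)
Step 2: cell (0,0)='T' (+7 fires, +6 burnt)
Step 3: cell (0,0)='T' (+6 fires, +7 burnt)
Step 4: cell (0,0)='F' (+3 fires, +6 burnt)
  -> target ignites at step 4
Step 5: cell (0,0)='.' (+1 fires, +3 burnt)
Step 6: cell (0,0)='.' (+0 fires, +1 burnt)
  fire out at step 6

4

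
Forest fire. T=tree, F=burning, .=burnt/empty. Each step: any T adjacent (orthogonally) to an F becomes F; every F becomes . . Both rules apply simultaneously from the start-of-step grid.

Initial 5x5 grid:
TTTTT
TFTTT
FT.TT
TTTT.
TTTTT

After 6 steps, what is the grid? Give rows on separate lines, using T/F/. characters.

Step 1: 5 trees catch fire, 2 burn out
  TFTTT
  F.FTT
  .F.TT
  FTTT.
  TTTTT
Step 2: 5 trees catch fire, 5 burn out
  F.FTT
  ...FT
  ...TT
  .FTT.
  FTTTT
Step 3: 5 trees catch fire, 5 burn out
  ...FT
  ....F
  ...FT
  ..FT.
  .FTTT
Step 4: 4 trees catch fire, 5 burn out
  ....F
  .....
  ....F
  ...F.
  ..FTT
Step 5: 1 trees catch fire, 4 burn out
  .....
  .....
  .....
  .....
  ...FT
Step 6: 1 trees catch fire, 1 burn out
  .....
  .....
  .....
  .....
  ....F

.....
.....
.....
.....
....F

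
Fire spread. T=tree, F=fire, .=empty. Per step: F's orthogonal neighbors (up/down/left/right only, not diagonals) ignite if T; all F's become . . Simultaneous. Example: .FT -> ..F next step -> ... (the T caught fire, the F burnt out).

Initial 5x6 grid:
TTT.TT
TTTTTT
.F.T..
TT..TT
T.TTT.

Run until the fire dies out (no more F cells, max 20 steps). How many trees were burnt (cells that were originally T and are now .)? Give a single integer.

Answer: 15

Derivation:
Step 1: +2 fires, +1 burnt (F count now 2)
Step 2: +4 fires, +2 burnt (F count now 4)
Step 3: +4 fires, +4 burnt (F count now 4)
Step 4: +2 fires, +4 burnt (F count now 2)
Step 5: +2 fires, +2 burnt (F count now 2)
Step 6: +1 fires, +2 burnt (F count now 1)
Step 7: +0 fires, +1 burnt (F count now 0)
Fire out after step 7
Initially T: 20, now '.': 25
Total burnt (originally-T cells now '.'): 15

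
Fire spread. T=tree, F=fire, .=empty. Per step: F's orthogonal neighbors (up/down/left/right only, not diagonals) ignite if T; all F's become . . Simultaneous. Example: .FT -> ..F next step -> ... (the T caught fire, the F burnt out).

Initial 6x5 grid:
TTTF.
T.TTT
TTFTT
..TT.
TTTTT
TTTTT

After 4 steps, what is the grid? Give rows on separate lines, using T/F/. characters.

Step 1: 6 trees catch fire, 2 burn out
  TTF..
  T.FFT
  TF.FT
  ..FT.
  TTTTT
  TTTTT
Step 2: 6 trees catch fire, 6 burn out
  TF...
  T...F
  F...F
  ...F.
  TTFTT
  TTTTT
Step 3: 5 trees catch fire, 6 burn out
  F....
  F....
  .....
  .....
  TF.FT
  TTFTT
Step 4: 4 trees catch fire, 5 burn out
  .....
  .....
  .....
  .....
  F...F
  TF.FT

.....
.....
.....
.....
F...F
TF.FT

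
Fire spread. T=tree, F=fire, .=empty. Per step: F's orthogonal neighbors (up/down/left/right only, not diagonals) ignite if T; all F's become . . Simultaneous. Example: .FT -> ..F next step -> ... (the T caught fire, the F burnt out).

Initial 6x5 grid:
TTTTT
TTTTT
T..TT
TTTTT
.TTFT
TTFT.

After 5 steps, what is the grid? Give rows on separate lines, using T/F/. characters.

Step 1: 5 trees catch fire, 2 burn out
  TTTTT
  TTTTT
  T..TT
  TTTFT
  .TF.F
  TF.F.
Step 2: 5 trees catch fire, 5 burn out
  TTTTT
  TTTTT
  T..FT
  TTF.F
  .F...
  F....
Step 3: 3 trees catch fire, 5 burn out
  TTTTT
  TTTFT
  T...F
  TF...
  .....
  .....
Step 4: 4 trees catch fire, 3 burn out
  TTTFT
  TTF.F
  T....
  F....
  .....
  .....
Step 5: 4 trees catch fire, 4 burn out
  TTF.F
  TF...
  F....
  .....
  .....
  .....

TTF.F
TF...
F....
.....
.....
.....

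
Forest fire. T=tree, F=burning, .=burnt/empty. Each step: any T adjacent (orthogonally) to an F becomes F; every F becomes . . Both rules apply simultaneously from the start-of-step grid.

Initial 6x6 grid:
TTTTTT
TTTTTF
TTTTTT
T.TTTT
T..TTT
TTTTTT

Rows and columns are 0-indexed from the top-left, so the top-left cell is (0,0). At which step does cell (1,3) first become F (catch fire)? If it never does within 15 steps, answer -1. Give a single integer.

Step 1: cell (1,3)='T' (+3 fires, +1 burnt)
Step 2: cell (1,3)='F' (+4 fires, +3 burnt)
  -> target ignites at step 2
Step 3: cell (1,3)='.' (+5 fires, +4 burnt)
Step 4: cell (1,3)='.' (+6 fires, +5 burnt)
Step 5: cell (1,3)='.' (+6 fires, +6 burnt)
Step 6: cell (1,3)='.' (+3 fires, +6 burnt)
Step 7: cell (1,3)='.' (+2 fires, +3 burnt)
Step 8: cell (1,3)='.' (+2 fires, +2 burnt)
Step 9: cell (1,3)='.' (+1 fires, +2 burnt)
Step 10: cell (1,3)='.' (+0 fires, +1 burnt)
  fire out at step 10

2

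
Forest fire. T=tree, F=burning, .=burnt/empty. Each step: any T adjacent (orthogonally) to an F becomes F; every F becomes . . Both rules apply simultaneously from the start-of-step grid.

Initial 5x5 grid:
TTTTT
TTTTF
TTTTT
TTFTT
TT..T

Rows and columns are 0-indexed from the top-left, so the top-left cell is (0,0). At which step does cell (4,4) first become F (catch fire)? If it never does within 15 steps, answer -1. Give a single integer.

Step 1: cell (4,4)='T' (+6 fires, +2 burnt)
Step 2: cell (4,4)='T' (+7 fires, +6 burnt)
Step 3: cell (4,4)='F' (+5 fires, +7 burnt)
  -> target ignites at step 3
Step 4: cell (4,4)='.' (+2 fires, +5 burnt)
Step 5: cell (4,4)='.' (+1 fires, +2 burnt)
Step 6: cell (4,4)='.' (+0 fires, +1 burnt)
  fire out at step 6

3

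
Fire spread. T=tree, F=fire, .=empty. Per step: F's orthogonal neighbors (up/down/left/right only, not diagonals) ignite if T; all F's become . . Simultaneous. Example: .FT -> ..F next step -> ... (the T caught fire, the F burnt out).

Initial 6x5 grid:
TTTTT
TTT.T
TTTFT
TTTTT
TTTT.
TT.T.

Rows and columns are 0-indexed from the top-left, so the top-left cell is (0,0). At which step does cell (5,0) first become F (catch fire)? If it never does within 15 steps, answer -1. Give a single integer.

Step 1: cell (5,0)='T' (+3 fires, +1 burnt)
Step 2: cell (5,0)='T' (+6 fires, +3 burnt)
Step 3: cell (5,0)='T' (+7 fires, +6 burnt)
Step 4: cell (5,0)='T' (+5 fires, +7 burnt)
Step 5: cell (5,0)='T' (+3 fires, +5 burnt)
Step 6: cell (5,0)='F' (+1 fires, +3 burnt)
  -> target ignites at step 6
Step 7: cell (5,0)='.' (+0 fires, +1 burnt)
  fire out at step 7

6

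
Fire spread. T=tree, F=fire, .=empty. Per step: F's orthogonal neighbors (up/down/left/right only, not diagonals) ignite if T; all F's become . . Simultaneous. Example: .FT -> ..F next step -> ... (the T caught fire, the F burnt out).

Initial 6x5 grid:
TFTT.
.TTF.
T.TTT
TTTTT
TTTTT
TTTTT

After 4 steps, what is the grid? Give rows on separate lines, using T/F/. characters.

Step 1: 6 trees catch fire, 2 burn out
  F.FF.
  .FF..
  T.TFT
  TTTTT
  TTTTT
  TTTTT
Step 2: 3 trees catch fire, 6 burn out
  .....
  .....
  T.F.F
  TTTFT
  TTTTT
  TTTTT
Step 3: 3 trees catch fire, 3 burn out
  .....
  .....
  T....
  TTF.F
  TTTFT
  TTTTT
Step 4: 4 trees catch fire, 3 burn out
  .....
  .....
  T....
  TF...
  TTF.F
  TTTFT

.....
.....
T....
TF...
TTF.F
TTTFT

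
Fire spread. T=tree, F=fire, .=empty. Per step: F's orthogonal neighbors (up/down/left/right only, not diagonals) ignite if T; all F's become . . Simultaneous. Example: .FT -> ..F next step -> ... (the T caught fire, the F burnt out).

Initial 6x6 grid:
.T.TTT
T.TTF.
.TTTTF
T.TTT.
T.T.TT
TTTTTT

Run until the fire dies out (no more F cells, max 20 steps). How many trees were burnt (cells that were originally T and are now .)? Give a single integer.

Answer: 23

Derivation:
Step 1: +3 fires, +2 burnt (F count now 3)
Step 2: +5 fires, +3 burnt (F count now 5)
Step 3: +3 fires, +5 burnt (F count now 3)
Step 4: +4 fires, +3 burnt (F count now 4)
Step 5: +3 fires, +4 burnt (F count now 3)
Step 6: +1 fires, +3 burnt (F count now 1)
Step 7: +1 fires, +1 burnt (F count now 1)
Step 8: +1 fires, +1 burnt (F count now 1)
Step 9: +1 fires, +1 burnt (F count now 1)
Step 10: +1 fires, +1 burnt (F count now 1)
Step 11: +0 fires, +1 burnt (F count now 0)
Fire out after step 11
Initially T: 25, now '.': 34
Total burnt (originally-T cells now '.'): 23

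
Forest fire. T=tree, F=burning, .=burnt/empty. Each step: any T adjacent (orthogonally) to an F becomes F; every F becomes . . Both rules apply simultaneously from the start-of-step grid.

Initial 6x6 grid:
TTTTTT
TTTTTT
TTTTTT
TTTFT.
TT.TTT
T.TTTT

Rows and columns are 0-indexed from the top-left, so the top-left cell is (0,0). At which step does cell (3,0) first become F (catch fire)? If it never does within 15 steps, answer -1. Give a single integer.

Step 1: cell (3,0)='T' (+4 fires, +1 burnt)
Step 2: cell (3,0)='T' (+6 fires, +4 burnt)
Step 3: cell (3,0)='F' (+10 fires, +6 burnt)
  -> target ignites at step 3
Step 4: cell (3,0)='.' (+7 fires, +10 burnt)
Step 5: cell (3,0)='.' (+4 fires, +7 burnt)
Step 6: cell (3,0)='.' (+1 fires, +4 burnt)
Step 7: cell (3,0)='.' (+0 fires, +1 burnt)
  fire out at step 7

3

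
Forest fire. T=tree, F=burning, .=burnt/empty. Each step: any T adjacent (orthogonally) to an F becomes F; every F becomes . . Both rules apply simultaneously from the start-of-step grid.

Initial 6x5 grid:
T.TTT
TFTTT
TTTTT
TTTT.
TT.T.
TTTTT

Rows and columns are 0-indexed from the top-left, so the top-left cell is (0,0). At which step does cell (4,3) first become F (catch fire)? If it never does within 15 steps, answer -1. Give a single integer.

Step 1: cell (4,3)='T' (+3 fires, +1 burnt)
Step 2: cell (4,3)='T' (+6 fires, +3 burnt)
Step 3: cell (4,3)='T' (+6 fires, +6 burnt)
Step 4: cell (4,3)='T' (+5 fires, +6 burnt)
Step 5: cell (4,3)='F' (+3 fires, +5 burnt)
  -> target ignites at step 5
Step 6: cell (4,3)='.' (+1 fires, +3 burnt)
Step 7: cell (4,3)='.' (+1 fires, +1 burnt)
Step 8: cell (4,3)='.' (+0 fires, +1 burnt)
  fire out at step 8

5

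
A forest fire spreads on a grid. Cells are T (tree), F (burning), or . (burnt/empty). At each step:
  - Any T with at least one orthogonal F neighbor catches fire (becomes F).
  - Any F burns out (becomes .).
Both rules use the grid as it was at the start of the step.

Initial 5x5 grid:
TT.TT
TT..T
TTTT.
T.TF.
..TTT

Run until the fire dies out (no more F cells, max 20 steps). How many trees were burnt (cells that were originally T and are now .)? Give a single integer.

Answer: 13

Derivation:
Step 1: +3 fires, +1 burnt (F count now 3)
Step 2: +3 fires, +3 burnt (F count now 3)
Step 3: +1 fires, +3 burnt (F count now 1)
Step 4: +2 fires, +1 burnt (F count now 2)
Step 5: +3 fires, +2 burnt (F count now 3)
Step 6: +1 fires, +3 burnt (F count now 1)
Step 7: +0 fires, +1 burnt (F count now 0)
Fire out after step 7
Initially T: 16, now '.': 22
Total burnt (originally-T cells now '.'): 13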